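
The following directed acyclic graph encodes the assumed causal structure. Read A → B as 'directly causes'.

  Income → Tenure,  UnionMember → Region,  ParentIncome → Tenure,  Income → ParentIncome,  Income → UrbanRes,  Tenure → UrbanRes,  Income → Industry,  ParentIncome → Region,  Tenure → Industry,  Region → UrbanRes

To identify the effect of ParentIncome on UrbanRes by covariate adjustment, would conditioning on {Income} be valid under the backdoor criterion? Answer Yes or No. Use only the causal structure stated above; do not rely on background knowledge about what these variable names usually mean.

Yes

Backdoor paths from ParentIncome to UrbanRes (paths whose first edge points into ParentIncome):
  P1: ParentIncome <- Income -> Tenure -> UrbanRes
  P2: ParentIncome <- Income -> UrbanRes
  P3: ParentIncome <- Income -> Industry <- Tenure -> UrbanRes
Condition 1 (no descendant of ParentIncome in the set): holds — descendants of ParentIncome are {Industry, Region, Tenure, UrbanRes}; none are in {Income}.
Condition 2 (every backdoor path blocked by {Income}):
  P1: blocked at fork node Income ∈ conditioning set.
  P2: blocked at fork node Income ∈ conditioning set.
  P3: blocked at fork node Income ∈ conditioning set.
{Income} satisfies the backdoor criterion.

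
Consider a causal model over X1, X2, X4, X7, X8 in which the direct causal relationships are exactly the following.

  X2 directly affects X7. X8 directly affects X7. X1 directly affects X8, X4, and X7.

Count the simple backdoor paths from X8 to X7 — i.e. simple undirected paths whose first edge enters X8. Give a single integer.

A backdoor path from X8 to X7 is any simple undirected path whose first edge points into X8 (i.e. leaves X8 via a parent).
Parents of X8: {X1}.
Enumerating:
  P1: X8 <- X1 -> X7
That exhausts the simple backdoor paths. Count: 1.

1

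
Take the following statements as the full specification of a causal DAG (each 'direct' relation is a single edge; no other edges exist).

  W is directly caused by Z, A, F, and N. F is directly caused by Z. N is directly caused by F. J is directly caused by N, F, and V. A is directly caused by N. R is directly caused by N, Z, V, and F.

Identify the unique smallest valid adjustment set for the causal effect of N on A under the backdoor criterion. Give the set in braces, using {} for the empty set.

{}

Variables eligible for adjustment (non-descendants of N, excluding N and A): {F, V, Z}.
Backdoor paths from N to A:
  P1: N <- F <- Z -> W <- A
  P2: N <- F -> R <- Z -> W <- A
  P3: N <- F -> W <- A
  P4: N <- F -> J <- V -> R <- Z -> W <- A
Each backdoor path contains an unconditioned collider, so every path is already blocked with the empty conditioning set:
  P1: blocked at collider W (neither it nor any descendant is in the conditioning set).
  P2: blocked at collider R (neither it nor any descendant is in the conditioning set).
  P3: blocked at collider W (neither it nor any descendant is in the conditioning set).
  P4: blocked at collider J (neither it nor any descendant is in the conditioning set).
The empty set is therefore the unique smallest valid set.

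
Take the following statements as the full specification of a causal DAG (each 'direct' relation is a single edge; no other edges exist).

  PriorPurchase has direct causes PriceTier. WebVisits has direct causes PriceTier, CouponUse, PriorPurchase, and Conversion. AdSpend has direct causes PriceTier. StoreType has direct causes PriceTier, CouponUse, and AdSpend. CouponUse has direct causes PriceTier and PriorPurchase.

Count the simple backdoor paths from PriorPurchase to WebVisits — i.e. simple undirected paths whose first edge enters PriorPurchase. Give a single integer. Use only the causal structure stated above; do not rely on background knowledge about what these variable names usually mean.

A backdoor path from PriorPurchase to WebVisits is any simple undirected path whose first edge points into PriorPurchase (i.e. leaves PriorPurchase via a parent).
Parents of PriorPurchase: {PriceTier}.
Enumerating:
  P1: PriorPurchase <- PriceTier -> AdSpend -> StoreType <- CouponUse -> WebVisits
  P2: PriorPurchase <- PriceTier -> CouponUse -> WebVisits
  P3: PriorPurchase <- PriceTier -> StoreType <- CouponUse -> WebVisits
  P4: PriorPurchase <- PriceTier -> WebVisits
That exhausts the simple backdoor paths. Count: 4.

4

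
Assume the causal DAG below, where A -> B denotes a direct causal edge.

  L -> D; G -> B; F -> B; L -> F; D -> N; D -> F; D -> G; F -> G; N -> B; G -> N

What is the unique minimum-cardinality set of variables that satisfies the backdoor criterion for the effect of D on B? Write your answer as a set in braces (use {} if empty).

Variables eligible for adjustment (non-descendants of D, excluding D and B): {L}.
Backdoor paths from D to B:
  P1: D <- L -> F -> G -> N -> B
  P2: D <- L -> F -> G -> B
  P3: D <- L -> F -> B
The empty set is not sufficient: P1 (D <- L -> F -> G -> N -> B) has no collider blocking it and no conditioned non-collider, so it is open.
Try {L}:
  P1: blocked at fork node L ∈ conditioning set.
  P2: blocked at fork node L ∈ conditioning set.
  P3: blocked at fork node L ∈ conditioning set.
{L} contains no descendant of D and blocks every backdoor path.
{L} is the unique smallest valid adjustment set.

{L}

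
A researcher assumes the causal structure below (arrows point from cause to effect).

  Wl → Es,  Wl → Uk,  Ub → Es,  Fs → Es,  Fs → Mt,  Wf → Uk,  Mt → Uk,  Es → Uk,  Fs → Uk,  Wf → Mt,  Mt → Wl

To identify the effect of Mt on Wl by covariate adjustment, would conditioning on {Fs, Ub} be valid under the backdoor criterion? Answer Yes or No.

Yes

Backdoor paths from Mt to Wl (paths whose first edge points into Mt):
  P1: Mt <- Fs -> Es <- Wl
  P2: Mt <- Fs -> Es -> Uk <- Wl
  P3: Mt <- Fs -> Uk <- Wl
  P4: Mt <- Fs -> Uk <- Es <- Wl
  P5: Mt <- Wf -> Uk <- Fs -> Es <- Wl
  P6: Mt <- Wf -> Uk <- Wl
  P7: Mt <- Wf -> Uk <- Es <- Wl
Condition 1 (no descendant of Mt in the set): holds — descendants of Mt are {Es, Uk, Wl}; none are in {Fs, Ub}.
Condition 2 (every backdoor path blocked by {Fs, Ub}):
  P1: blocked at fork node Fs ∈ conditioning set.
  P2: blocked at fork node Fs ∈ conditioning set.
  P3: blocked at fork node Fs ∈ conditioning set.
  P4: blocked at fork node Fs ∈ conditioning set.
  P5: blocked at collider Uk (neither it nor any descendant is in the conditioning set).
  P6: blocked at collider Uk (neither it nor any descendant is in the conditioning set).
  P7: blocked at collider Uk (neither it nor any descendant is in the conditioning set).
{Fs, Ub} satisfies the backdoor criterion.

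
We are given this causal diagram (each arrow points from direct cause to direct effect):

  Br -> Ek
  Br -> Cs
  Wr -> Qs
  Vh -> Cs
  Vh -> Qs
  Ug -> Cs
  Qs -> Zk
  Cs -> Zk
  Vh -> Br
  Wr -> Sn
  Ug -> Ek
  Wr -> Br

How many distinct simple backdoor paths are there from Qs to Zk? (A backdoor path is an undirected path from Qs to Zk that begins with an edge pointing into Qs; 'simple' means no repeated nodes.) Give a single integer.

A backdoor path from Qs to Zk is any simple undirected path whose first edge points into Qs (i.e. leaves Qs via a parent).
Parents of Qs: {Vh, Wr}.
Enumerating:
  P1: Qs <- Vh -> Br -> Ek <- Ug -> Cs -> Zk
  P2: Qs <- Vh -> Br -> Cs -> Zk
  P3: Qs <- Vh -> Cs -> Zk
  P4: Qs <- Wr -> Br <- Vh -> Cs -> Zk
  P5: Qs <- Wr -> Br -> Ek <- Ug -> Cs -> Zk
  P6: Qs <- Wr -> Br -> Cs -> Zk
That exhausts the simple backdoor paths. Count: 6.

6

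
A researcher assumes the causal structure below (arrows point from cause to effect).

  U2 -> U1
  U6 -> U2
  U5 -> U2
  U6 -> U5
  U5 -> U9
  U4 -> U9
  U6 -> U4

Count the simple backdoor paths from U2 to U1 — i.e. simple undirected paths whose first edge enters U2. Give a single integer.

0

A backdoor path from U2 to U1 is any simple undirected path whose first edge points into U2 (i.e. leaves U2 via a parent).
Parents of U2: {U5, U6}.
No simple path from any parent of U2 reaches U1 without revisiting U2, so there are no backdoor paths.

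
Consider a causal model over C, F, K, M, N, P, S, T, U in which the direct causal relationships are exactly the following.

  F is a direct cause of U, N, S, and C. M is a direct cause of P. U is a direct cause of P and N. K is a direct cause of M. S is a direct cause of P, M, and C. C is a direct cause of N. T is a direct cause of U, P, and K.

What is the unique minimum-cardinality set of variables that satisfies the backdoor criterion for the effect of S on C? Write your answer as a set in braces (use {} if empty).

{F}

Variables eligible for adjustment (non-descendants of S, excluding S and C): {F, K, T, U}.
Backdoor paths from S to C:
  P1: S <- F -> U -> N <- C
  P2: S <- F -> C
  P3: S <- F -> N <- C
The empty set is not sufficient: P2 (S <- F -> C) has no collider blocking it and no conditioned non-collider, so it is open.
Try {F}:
  P1: blocked at fork node F ∈ conditioning set.
  P2: blocked at fork node F ∈ conditioning set.
  P3: blocked at fork node F ∈ conditioning set.
{F} contains no descendant of S and blocks every backdoor path.
No other singleton works — e.g. {T} leaves P2 open — so {F} is the unique smallest valid adjustment set.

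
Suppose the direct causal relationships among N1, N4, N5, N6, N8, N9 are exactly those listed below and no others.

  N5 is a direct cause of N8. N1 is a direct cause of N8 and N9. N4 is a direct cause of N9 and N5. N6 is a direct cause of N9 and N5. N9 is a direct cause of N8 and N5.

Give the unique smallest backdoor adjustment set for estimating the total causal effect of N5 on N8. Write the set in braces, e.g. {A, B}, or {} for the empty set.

{N1, N9}

Variables eligible for adjustment (non-descendants of N5, excluding N5 and N8): {N1, N4, N6, N9}.
Backdoor paths from N5 to N8:
  P1: N5 <- N6 -> N9 <- N1 -> N8
  P2: N5 <- N6 -> N9 -> N8
  P3: N5 <- N4 -> N9 <- N1 -> N8
  P4: N5 <- N4 -> N9 -> N8
  P5: N5 <- N9 <- N1 -> N8
  P6: N5 <- N9 -> N8
The empty set is not sufficient: P2 (N5 <- N6 -> N9 -> N8) has no collider blocking it and no conditioned non-collider, so it is open.
Try {N1, N9}:
  P1: blocked at fork node N1 ∈ conditioning set.
  P2: blocked at chain node N9 ∈ conditioning set.
  P3: blocked at fork node N1 ∈ conditioning set.
  P4: blocked at chain node N9 ∈ conditioning set.
  P5: blocked at chain node N9 ∈ conditioning set.
  P6: blocked at fork node N9 ∈ conditioning set.
{N1, N9} contains no descendant of N5 and blocks every backdoor path.
Every element of {N1, N9} is needed (dropping N1 leaves P1 open; dropping N9 leaves P2 open), so no proper subset is valid.
Among all size-2 subsets of the eligible variables, only {N1, N9} blocks every backdoor path, so it is the unique smallest valid adjustment set.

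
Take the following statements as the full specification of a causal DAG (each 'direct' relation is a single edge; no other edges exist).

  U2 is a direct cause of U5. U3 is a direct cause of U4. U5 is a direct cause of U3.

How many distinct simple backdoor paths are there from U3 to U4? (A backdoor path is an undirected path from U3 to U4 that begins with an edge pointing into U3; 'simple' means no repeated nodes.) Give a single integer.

0

A backdoor path from U3 to U4 is any simple undirected path whose first edge points into U3 (i.e. leaves U3 via a parent).
Parents of U3: {U5}.
No simple path from any parent of U3 reaches U4 without revisiting U3, so there are no backdoor paths.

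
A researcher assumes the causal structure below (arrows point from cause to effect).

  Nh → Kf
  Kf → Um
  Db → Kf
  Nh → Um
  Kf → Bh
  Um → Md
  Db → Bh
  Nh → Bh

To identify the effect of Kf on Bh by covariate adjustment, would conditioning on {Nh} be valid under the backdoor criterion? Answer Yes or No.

No

Backdoor paths from Kf to Bh (paths whose first edge points into Kf):
  P1: Kf <- Nh -> Bh
  P2: Kf <- Db -> Bh
Condition 1 (no descendant of Kf in the set): holds — descendants of Kf are {Bh, Md, Um}; none are in {Nh}.
Condition 2 (every backdoor path blocked by {Nh}):
  P1: blocked at fork node Nh ∈ conditioning set.
  P2: open — no interior node is in the conditioning set.
{Nh} does not satisfy the backdoor criterion.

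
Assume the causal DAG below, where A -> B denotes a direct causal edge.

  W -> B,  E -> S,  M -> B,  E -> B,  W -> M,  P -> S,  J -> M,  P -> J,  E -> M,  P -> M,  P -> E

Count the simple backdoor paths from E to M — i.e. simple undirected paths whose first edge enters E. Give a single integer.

A backdoor path from E to M is any simple undirected path whose first edge points into E (i.e. leaves E via a parent).
Parents of E: {P}.
Enumerating:
  P1: E <- P -> J -> M
  P2: E <- P -> M
That exhausts the simple backdoor paths. Count: 2.

2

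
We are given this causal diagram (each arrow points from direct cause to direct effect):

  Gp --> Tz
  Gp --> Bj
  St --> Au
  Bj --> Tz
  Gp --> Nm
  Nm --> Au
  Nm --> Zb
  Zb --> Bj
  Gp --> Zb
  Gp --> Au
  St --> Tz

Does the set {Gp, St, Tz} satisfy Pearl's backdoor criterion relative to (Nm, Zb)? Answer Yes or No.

No

Backdoor paths from Nm to Zb (paths whose first edge points into Nm):
  P1: Nm <- Gp -> Zb
  P2: Nm <- Gp -> Au <- St -> Tz <- Bj <- Zb
  P3: Nm <- Gp -> Bj <- Zb
  P4: Nm <- Gp -> Tz <- Bj <- Zb
Condition 1 (no descendant of Nm in the set): FAILS — Tz is a descendant of Nm.
Condition 2 (every backdoor path blocked by {Gp, St, Tz}):
  P1: blocked at fork node Gp ∈ conditioning set.
  P2: blocked at fork node Gp ∈ conditioning set.
  P3: blocked at fork node Gp ∈ conditioning set.
  P4: blocked at fork node Gp ∈ conditioning set.
{Gp, St, Tz} does not satisfy the backdoor criterion.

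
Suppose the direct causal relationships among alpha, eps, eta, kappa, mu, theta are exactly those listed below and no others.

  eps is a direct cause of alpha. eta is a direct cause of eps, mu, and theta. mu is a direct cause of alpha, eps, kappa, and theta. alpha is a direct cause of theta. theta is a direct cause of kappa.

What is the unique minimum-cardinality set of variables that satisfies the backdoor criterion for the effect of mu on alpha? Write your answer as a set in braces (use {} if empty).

{eta}

Variables eligible for adjustment (non-descendants of mu, excluding mu and alpha): {eta}.
Backdoor paths from mu to alpha:
  P1: mu <- eta -> eps -> alpha
  P2: mu <- eta -> theta <- alpha
The empty set is not sufficient: P1 (mu <- eta -> eps -> alpha) has no collider blocking it and no conditioned non-collider, so it is open.
Try {eta}:
  P1: blocked at fork node eta ∈ conditioning set.
  P2: blocked at fork node eta ∈ conditioning set.
{eta} contains no descendant of mu and blocks every backdoor path.
{eta} is the unique smallest valid adjustment set.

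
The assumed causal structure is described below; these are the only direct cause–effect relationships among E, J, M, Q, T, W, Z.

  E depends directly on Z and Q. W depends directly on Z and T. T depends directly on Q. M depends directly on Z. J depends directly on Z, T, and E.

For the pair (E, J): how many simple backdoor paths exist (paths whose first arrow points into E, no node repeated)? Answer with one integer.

4

A backdoor path from E to J is any simple undirected path whose first edge points into E (i.e. leaves E via a parent).
Parents of E: {Q, Z}.
Enumerating:
  P1: E <- Q -> T -> J
  P2: E <- Q -> T -> W <- Z -> J
  P3: E <- Z -> J
  P4: E <- Z -> W <- T -> J
That exhausts the simple backdoor paths. Count: 4.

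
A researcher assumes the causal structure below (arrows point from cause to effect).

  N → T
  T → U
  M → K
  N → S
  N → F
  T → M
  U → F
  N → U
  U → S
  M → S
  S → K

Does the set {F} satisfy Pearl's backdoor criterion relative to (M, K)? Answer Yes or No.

No

Backdoor paths from M to K (paths whose first edge points into M):
  P1: M <- T <- N -> U -> S -> K
  P2: M <- T <- N -> S -> K
  P3: M <- T <- N -> F <- U -> S -> K
  P4: M <- T -> U <- N -> S -> K
  P5: M <- T -> U -> S -> K
  P6: M <- T -> U -> F <- N -> S -> K
Condition 1 (no descendant of M in the set): holds — descendants of M are {K, S}; none are in {F}.
Condition 2 (every backdoor path blocked by {F}):
  P1: open — no interior node is in the conditioning set.
  P2: open — no interior node is in the conditioning set.
  P3: open — collider(s) F are conditioned on (or have a conditioned descendant) and no non-collider on the path is in the set.
  P4: open — collider(s) U are conditioned on (or have a conditioned descendant) and no non-collider on the path is in the set.
  P5: open — no interior node is in the conditioning set.
  P6: open — collider(s) F are conditioned on (or have a conditioned descendant) and no non-collider on the path is in the set.
{F} does not satisfy the backdoor criterion.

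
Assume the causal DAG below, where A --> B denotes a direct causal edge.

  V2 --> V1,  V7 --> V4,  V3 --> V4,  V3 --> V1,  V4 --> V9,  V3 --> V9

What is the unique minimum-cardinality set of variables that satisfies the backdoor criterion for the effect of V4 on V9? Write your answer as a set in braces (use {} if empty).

Variables eligible for adjustment (non-descendants of V4, excluding V4 and V9): {V1, V2, V3, V7}.
Backdoor paths from V4 to V9:
  P1: V4 <- V3 -> V9
The empty set is not sufficient: P1 (V4 <- V3 -> V9) has no collider blocking it and no conditioned non-collider, so it is open.
Try {V3}:
  P1: blocked at fork node V3 ∈ conditioning set.
{V3} contains no descendant of V4 and blocks every backdoor path.
No other singleton works — e.g. {V7} leaves P1 open — so {V3} is the unique smallest valid adjustment set.

{V3}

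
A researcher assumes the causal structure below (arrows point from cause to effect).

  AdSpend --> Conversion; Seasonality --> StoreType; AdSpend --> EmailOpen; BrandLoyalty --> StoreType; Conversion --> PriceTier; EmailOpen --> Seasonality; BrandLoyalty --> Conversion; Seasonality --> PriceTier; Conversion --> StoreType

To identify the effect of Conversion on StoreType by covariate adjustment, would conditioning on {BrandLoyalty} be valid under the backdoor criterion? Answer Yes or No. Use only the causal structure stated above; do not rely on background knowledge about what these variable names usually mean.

No

Backdoor paths from Conversion to StoreType (paths whose first edge points into Conversion):
  P1: Conversion <- AdSpend -> EmailOpen -> Seasonality -> StoreType
  P2: Conversion <- BrandLoyalty -> StoreType
Condition 1 (no descendant of Conversion in the set): holds — descendants of Conversion are {PriceTier, StoreType}; none are in {BrandLoyalty}.
Condition 2 (every backdoor path blocked by {BrandLoyalty}):
  P1: open — no interior node is in the conditioning set.
  P2: blocked at fork node BrandLoyalty ∈ conditioning set.
{BrandLoyalty} does not satisfy the backdoor criterion.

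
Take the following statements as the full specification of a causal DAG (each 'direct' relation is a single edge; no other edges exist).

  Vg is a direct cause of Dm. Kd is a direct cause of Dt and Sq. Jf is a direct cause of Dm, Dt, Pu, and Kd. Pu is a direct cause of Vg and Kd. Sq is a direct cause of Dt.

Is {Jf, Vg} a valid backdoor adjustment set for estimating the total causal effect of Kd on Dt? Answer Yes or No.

Yes

Backdoor paths from Kd to Dt (paths whose first edge points into Kd):
  P1: Kd <- Jf -> Dt
  P2: Kd <- Pu <- Jf -> Dt
  P3: Kd <- Pu -> Vg -> Dm <- Jf -> Dt
Condition 1 (no descendant of Kd in the set): holds — descendants of Kd are {Dt, Sq}; none are in {Jf, Vg}.
Condition 2 (every backdoor path blocked by {Jf, Vg}):
  P1: blocked at fork node Jf ∈ conditioning set.
  P2: blocked at fork node Jf ∈ conditioning set.
  P3: blocked at chain node Vg ∈ conditioning set.
{Jf, Vg} satisfies the backdoor criterion.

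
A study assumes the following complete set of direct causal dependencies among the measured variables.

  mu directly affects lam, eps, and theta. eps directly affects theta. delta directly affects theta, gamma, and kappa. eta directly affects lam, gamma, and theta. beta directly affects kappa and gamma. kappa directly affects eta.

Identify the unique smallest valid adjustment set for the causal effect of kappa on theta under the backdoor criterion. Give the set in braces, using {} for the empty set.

Variables eligible for adjustment (non-descendants of kappa, excluding kappa and theta): {beta, delta, eps, mu}.
Backdoor paths from kappa to theta:
  P1: kappa <- beta -> gamma <- delta -> theta
  P2: kappa <- beta -> gamma <- eta -> lam <- mu -> eps -> theta
  P3: kappa <- beta -> gamma <- eta -> lam <- mu -> theta
  P4: kappa <- beta -> gamma <- eta -> theta
  P5: kappa <- delta -> gamma <- eta -> lam <- mu -> eps -> theta
  P6: kappa <- delta -> gamma <- eta -> lam <- mu -> theta
  P7: kappa <- delta -> gamma <- eta -> theta
  P8: kappa <- delta -> theta
The empty set is not sufficient: P8 (kappa <- delta -> theta) has no collider blocking it and no conditioned non-collider, so it is open.
Try {delta}:
  P1: blocked at collider gamma (neither it nor any descendant is in the conditioning set).
  P2: blocked at collider gamma (neither it nor any descendant is in the conditioning set).
  P3: blocked at collider gamma (neither it nor any descendant is in the conditioning set).
  P4: blocked at collider gamma (neither it nor any descendant is in the conditioning set).
  P5: blocked at fork node delta ∈ conditioning set.
  P6: blocked at fork node delta ∈ conditioning set.
  P7: blocked at fork node delta ∈ conditioning set.
  P8: blocked at fork node delta ∈ conditioning set.
{delta} contains no descendant of kappa and blocks every backdoor path.
No other singleton works — e.g. {beta} leaves P8 open — so {delta} is the unique smallest valid adjustment set.

{delta}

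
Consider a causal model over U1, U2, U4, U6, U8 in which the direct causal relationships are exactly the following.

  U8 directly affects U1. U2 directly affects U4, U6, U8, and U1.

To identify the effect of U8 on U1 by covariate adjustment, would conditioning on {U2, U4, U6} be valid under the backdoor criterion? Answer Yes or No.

Backdoor paths from U8 to U1 (paths whose first edge points into U8):
  P1: U8 <- U2 -> U1
Condition 1 (no descendant of U8 in the set): holds — descendants of U8 are {U1}; none are in {U2, U4, U6}.
Condition 2 (every backdoor path blocked by {U2, U4, U6}):
  P1: blocked at fork node U2 ∈ conditioning set.
{U2, U4, U6} satisfies the backdoor criterion.

Yes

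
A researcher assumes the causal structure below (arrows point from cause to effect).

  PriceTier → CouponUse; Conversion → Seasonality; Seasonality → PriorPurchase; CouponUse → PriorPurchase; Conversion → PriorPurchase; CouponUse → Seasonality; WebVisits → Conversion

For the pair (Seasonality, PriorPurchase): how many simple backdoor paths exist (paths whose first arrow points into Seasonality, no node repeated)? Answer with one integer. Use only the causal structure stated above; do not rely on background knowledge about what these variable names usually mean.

2

A backdoor path from Seasonality to PriorPurchase is any simple undirected path whose first edge points into Seasonality (i.e. leaves Seasonality via a parent).
Parents of Seasonality: {Conversion, CouponUse}.
Enumerating:
  P1: Seasonality <- CouponUse -> PriorPurchase
  P2: Seasonality <- Conversion -> PriorPurchase
That exhausts the simple backdoor paths. Count: 2.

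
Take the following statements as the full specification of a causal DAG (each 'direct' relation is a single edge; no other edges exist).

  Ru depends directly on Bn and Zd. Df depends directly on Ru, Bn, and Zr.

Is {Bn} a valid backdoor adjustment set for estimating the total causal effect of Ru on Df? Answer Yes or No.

Yes

Backdoor paths from Ru to Df (paths whose first edge points into Ru):
  P1: Ru <- Bn -> Df
Condition 1 (no descendant of Ru in the set): holds — descendants of Ru are {Df}; none are in {Bn}.
Condition 2 (every backdoor path blocked by {Bn}):
  P1: blocked at fork node Bn ∈ conditioning set.
{Bn} satisfies the backdoor criterion.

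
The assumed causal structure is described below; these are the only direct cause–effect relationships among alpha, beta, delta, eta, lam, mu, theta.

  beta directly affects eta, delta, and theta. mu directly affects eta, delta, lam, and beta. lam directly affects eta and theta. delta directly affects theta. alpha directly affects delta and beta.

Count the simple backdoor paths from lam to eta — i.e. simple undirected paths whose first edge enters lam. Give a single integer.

5

A backdoor path from lam to eta is any simple undirected path whose first edge points into lam (i.e. leaves lam via a parent).
Parents of lam: {mu}.
Enumerating:
  P1: lam <- mu -> beta -> eta
  P2: lam <- mu -> eta
  P3: lam <- mu -> delta <- alpha -> beta -> eta
  P4: lam <- mu -> delta <- beta -> eta
  P5: lam <- mu -> delta -> theta <- beta -> eta
That exhausts the simple backdoor paths. Count: 5.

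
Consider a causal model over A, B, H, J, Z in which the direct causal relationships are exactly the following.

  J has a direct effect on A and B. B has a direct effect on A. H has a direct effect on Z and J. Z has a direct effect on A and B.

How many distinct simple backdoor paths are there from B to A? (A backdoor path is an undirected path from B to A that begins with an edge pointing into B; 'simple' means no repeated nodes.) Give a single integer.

4

A backdoor path from B to A is any simple undirected path whose first edge points into B (i.e. leaves B via a parent).
Parents of B: {J, Z}.
Enumerating:
  P1: B <- J <- H -> Z -> A
  P2: B <- J -> A
  P3: B <- Z <- H -> J -> A
  P4: B <- Z -> A
That exhausts the simple backdoor paths. Count: 4.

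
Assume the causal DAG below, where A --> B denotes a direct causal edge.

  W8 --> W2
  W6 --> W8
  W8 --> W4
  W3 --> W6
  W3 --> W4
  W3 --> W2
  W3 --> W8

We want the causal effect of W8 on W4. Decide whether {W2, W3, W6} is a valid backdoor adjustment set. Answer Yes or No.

Backdoor paths from W8 to W4 (paths whose first edge points into W8):
  P1: W8 <- W3 -> W4
  P2: W8 <- W6 <- W3 -> W4
Condition 1 (no descendant of W8 in the set): FAILS — W2 is a descendant of W8.
Condition 2 (every backdoor path blocked by {W2, W3, W6}):
  P1: blocked at fork node W3 ∈ conditioning set.
  P2: blocked at chain node W6 ∈ conditioning set.
{W2, W3, W6} does not satisfy the backdoor criterion.

No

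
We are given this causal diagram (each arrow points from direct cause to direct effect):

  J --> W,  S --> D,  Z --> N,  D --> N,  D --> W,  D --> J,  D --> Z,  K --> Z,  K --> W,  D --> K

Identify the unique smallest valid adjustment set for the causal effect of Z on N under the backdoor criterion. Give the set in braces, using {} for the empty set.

Variables eligible for adjustment (non-descendants of Z, excluding Z and N): {D, J, K, S, W}.
Backdoor paths from Z to N:
  P1: Z <- D -> N
  P2: Z <- K <- D -> N
  P3: Z <- K -> W <- D -> N
  P4: Z <- K -> W <- J <- D -> N
The empty set is not sufficient: P1 (Z <- D -> N) has no collider blocking it and no conditioned non-collider, so it is open.
Try {D}:
  P1: blocked at fork node D ∈ conditioning set.
  P2: blocked at fork node D ∈ conditioning set.
  P3: blocked at collider W (neither it nor any descendant is in the conditioning set).
  P4: blocked at collider W (neither it nor any descendant is in the conditioning set).
{D} contains no descendant of Z and blocks every backdoor path.
No other singleton works — e.g. {S} leaves P1 open — so {D} is the unique smallest valid adjustment set.

{D}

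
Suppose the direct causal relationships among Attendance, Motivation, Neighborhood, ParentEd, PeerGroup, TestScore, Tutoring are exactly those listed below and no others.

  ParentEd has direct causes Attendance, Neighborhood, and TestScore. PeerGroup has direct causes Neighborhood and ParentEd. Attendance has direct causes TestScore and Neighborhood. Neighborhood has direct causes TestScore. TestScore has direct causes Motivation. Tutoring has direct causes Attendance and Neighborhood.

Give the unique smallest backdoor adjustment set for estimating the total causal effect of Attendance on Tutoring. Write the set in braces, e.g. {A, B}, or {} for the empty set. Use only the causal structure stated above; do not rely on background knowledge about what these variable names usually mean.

Variables eligible for adjustment (non-descendants of Attendance, excluding Attendance and Tutoring): {Motivation, Neighborhood, TestScore}.
Backdoor paths from Attendance to Tutoring:
  P1: Attendance <- TestScore -> Neighborhood -> Tutoring
  P2: Attendance <- TestScore -> ParentEd <- Neighborhood -> Tutoring
  P3: Attendance <- TestScore -> ParentEd -> PeerGroup <- Neighborhood -> Tutoring
  P4: Attendance <- Neighborhood -> Tutoring
The empty set is not sufficient: P1 (Attendance <- TestScore -> Neighborhood -> Tutoring) has no collider blocking it and no conditioned non-collider, so it is open.
Try {Neighborhood}:
  P1: blocked at chain node Neighborhood ∈ conditioning set.
  P2: blocked at collider ParentEd (neither it nor any descendant is in the conditioning set).
  P3: blocked at collider PeerGroup (neither it nor any descendant is in the conditioning set).
  P4: blocked at fork node Neighborhood ∈ conditioning set.
{Neighborhood} contains no descendant of Attendance and blocks every backdoor path.
No other singleton works — e.g. {Motivation} leaves P1 open — so {Neighborhood} is the unique smallest valid adjustment set.

{Neighborhood}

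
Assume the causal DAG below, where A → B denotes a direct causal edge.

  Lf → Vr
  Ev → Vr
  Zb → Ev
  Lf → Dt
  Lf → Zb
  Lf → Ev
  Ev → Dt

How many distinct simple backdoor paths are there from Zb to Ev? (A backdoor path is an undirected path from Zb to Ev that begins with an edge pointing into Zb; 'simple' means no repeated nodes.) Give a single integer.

3

A backdoor path from Zb to Ev is any simple undirected path whose first edge points into Zb (i.e. leaves Zb via a parent).
Parents of Zb: {Lf}.
Enumerating:
  P1: Zb <- Lf -> Ev
  P2: Zb <- Lf -> Dt <- Ev
  P3: Zb <- Lf -> Vr <- Ev
That exhausts the simple backdoor paths. Count: 3.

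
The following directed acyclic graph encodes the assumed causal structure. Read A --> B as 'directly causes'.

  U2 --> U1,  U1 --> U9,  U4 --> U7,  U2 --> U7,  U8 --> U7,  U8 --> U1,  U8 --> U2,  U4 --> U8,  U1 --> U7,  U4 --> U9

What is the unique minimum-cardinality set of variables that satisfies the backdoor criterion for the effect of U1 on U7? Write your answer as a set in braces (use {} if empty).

{U2, U8}

Variables eligible for adjustment (non-descendants of U1, excluding U1 and U7): {U2, U4, U8}.
Backdoor paths from U1 to U7:
  P1: U1 <- U8 <- U4 -> U7
  P2: U1 <- U8 -> U2 -> U7
  P3: U1 <- U8 -> U7
  P4: U1 <- U2 <- U8 <- U4 -> U7
  P5: U1 <- U2 <- U8 -> U7
  P6: U1 <- U2 -> U7
The empty set is not sufficient: P1 (U1 <- U8 <- U4 -> U7) has no collider blocking it and no conditioned non-collider, so it is open.
Try {U2, U8}:
  P1: blocked at chain node U8 ∈ conditioning set.
  P2: blocked at fork node U8 ∈ conditioning set.
  P3: blocked at fork node U8 ∈ conditioning set.
  P4: blocked at chain node U2 ∈ conditioning set.
  P5: blocked at chain node U2 ∈ conditioning set.
  P6: blocked at fork node U2 ∈ conditioning set.
{U2, U8} contains no descendant of U1 and blocks every backdoor path.
Every element of {U2, U8} is needed (dropping U2 leaves P6 open; dropping U8 leaves P1 open), so no proper subset is valid.
Among all size-2 subsets of the eligible variables, only {U2, U8} blocks every backdoor path, so it is the unique smallest valid adjustment set.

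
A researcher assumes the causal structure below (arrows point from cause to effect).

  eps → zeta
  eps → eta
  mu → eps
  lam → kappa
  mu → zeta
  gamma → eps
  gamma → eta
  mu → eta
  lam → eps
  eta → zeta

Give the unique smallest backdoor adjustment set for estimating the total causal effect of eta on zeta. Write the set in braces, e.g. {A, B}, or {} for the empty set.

{eps, mu}

Variables eligible for adjustment (non-descendants of eta, excluding eta and zeta): {eps, gamma, kappa, lam, mu}.
Backdoor paths from eta to zeta:
  P1: eta <- mu -> eps -> zeta
  P2: eta <- mu -> zeta
  P3: eta <- gamma -> eps <- mu -> zeta
  P4: eta <- gamma -> eps -> zeta
  P5: eta <- eps <- mu -> zeta
  P6: eta <- eps -> zeta
The empty set is not sufficient: P1 (eta <- mu -> eps -> zeta) has no collider blocking it and no conditioned non-collider, so it is open.
Try {eps, mu}:
  P1: blocked at fork node mu ∈ conditioning set.
  P2: blocked at fork node mu ∈ conditioning set.
  P3: blocked at fork node mu ∈ conditioning set.
  P4: blocked at chain node eps ∈ conditioning set.
  P5: blocked at chain node eps ∈ conditioning set.
  P6: blocked at fork node eps ∈ conditioning set.
{eps, mu} contains no descendant of eta and blocks every backdoor path.
Every element of {eps, mu} is needed (dropping eps leaves P4 open; dropping mu leaves P2 open), so no proper subset is valid.
Among all size-2 subsets of the eligible variables, only {eps, mu} blocks every backdoor path, so it is the unique smallest valid adjustment set.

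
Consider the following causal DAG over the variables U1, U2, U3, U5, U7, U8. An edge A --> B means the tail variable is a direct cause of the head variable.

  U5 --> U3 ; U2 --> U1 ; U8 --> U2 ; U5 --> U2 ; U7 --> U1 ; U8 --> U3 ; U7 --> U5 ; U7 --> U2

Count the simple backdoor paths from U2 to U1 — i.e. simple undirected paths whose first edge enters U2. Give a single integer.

A backdoor path from U2 to U1 is any simple undirected path whose first edge points into U2 (i.e. leaves U2 via a parent).
Parents of U2: {U5, U7, U8}.
Enumerating:
  P1: U2 <- U8 -> U3 <- U5 <- U7 -> U1
  P2: U2 <- U7 -> U1
  P3: U2 <- U5 <- U7 -> U1
That exhausts the simple backdoor paths. Count: 3.

3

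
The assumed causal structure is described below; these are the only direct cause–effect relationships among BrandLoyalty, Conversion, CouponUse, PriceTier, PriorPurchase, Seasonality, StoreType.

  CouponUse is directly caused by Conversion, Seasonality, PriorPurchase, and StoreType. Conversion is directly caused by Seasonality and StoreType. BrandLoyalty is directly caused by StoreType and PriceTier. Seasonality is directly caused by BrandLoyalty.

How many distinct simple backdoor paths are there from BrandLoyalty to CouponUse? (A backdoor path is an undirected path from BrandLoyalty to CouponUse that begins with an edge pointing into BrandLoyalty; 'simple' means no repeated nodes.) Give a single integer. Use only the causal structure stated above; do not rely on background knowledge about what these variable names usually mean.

3

A backdoor path from BrandLoyalty to CouponUse is any simple undirected path whose first edge points into BrandLoyalty (i.e. leaves BrandLoyalty via a parent).
Parents of BrandLoyalty: {PriceTier, StoreType}.
Enumerating:
  P1: BrandLoyalty <- StoreType -> Conversion <- Seasonality -> CouponUse
  P2: BrandLoyalty <- StoreType -> Conversion -> CouponUse
  P3: BrandLoyalty <- StoreType -> CouponUse
That exhausts the simple backdoor paths. Count: 3.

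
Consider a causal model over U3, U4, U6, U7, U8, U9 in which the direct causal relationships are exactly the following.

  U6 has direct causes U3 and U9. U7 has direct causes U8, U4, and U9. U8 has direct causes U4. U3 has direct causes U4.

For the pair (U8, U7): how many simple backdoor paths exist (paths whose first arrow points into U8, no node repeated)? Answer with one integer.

A backdoor path from U8 to U7 is any simple undirected path whose first edge points into U8 (i.e. leaves U8 via a parent).
Parents of U8: {U4}.
Enumerating:
  P1: U8 <- U4 -> U3 -> U6 <- U9 -> U7
  P2: U8 <- U4 -> U7
That exhausts the simple backdoor paths. Count: 2.

2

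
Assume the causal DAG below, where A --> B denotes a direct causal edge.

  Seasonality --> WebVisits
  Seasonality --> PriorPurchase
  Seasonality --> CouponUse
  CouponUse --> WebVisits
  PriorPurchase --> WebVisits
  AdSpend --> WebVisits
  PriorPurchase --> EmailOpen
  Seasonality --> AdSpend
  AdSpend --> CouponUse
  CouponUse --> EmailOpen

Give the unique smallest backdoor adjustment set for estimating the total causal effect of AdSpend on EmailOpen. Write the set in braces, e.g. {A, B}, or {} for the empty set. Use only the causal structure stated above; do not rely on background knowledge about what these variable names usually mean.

Variables eligible for adjustment (non-descendants of AdSpend, excluding AdSpend and EmailOpen): {PriorPurchase, Seasonality}.
Backdoor paths from AdSpend to EmailOpen:
  P1: AdSpend <- Seasonality -> PriorPurchase -> EmailOpen
  P2: AdSpend <- Seasonality -> PriorPurchase -> WebVisits <- CouponUse -> EmailOpen
  P3: AdSpend <- Seasonality -> CouponUse -> EmailOpen
  P4: AdSpend <- Seasonality -> CouponUse -> WebVisits <- PriorPurchase -> EmailOpen
  P5: AdSpend <- Seasonality -> WebVisits <- PriorPurchase -> EmailOpen
  P6: AdSpend <- Seasonality -> WebVisits <- CouponUse -> EmailOpen
The empty set is not sufficient: P1 (AdSpend <- Seasonality -> PriorPurchase -> EmailOpen) has no collider blocking it and no conditioned non-collider, so it is open.
Try {Seasonality}:
  P1: blocked at fork node Seasonality ∈ conditioning set.
  P2: blocked at fork node Seasonality ∈ conditioning set.
  P3: blocked at fork node Seasonality ∈ conditioning set.
  P4: blocked at fork node Seasonality ∈ conditioning set.
  P5: blocked at fork node Seasonality ∈ conditioning set.
  P6: blocked at fork node Seasonality ∈ conditioning set.
{Seasonality} contains no descendant of AdSpend and blocks every backdoor path.
No other singleton works — e.g. {PriorPurchase} leaves P3 open — so {Seasonality} is the unique smallest valid adjustment set.

{Seasonality}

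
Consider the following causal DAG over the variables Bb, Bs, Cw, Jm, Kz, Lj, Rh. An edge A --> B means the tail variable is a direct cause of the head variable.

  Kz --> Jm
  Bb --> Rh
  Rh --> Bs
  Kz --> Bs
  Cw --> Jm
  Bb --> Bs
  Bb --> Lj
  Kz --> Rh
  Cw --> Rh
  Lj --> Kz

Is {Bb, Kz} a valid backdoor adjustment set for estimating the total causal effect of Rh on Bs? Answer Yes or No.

Backdoor paths from Rh to Bs (paths whose first edge points into Rh):
  P1: Rh <- Bb -> Lj -> Kz -> Bs
  P2: Rh <- Bb -> Bs
  P3: Rh <- Kz <- Lj <- Bb -> Bs
  P4: Rh <- Kz -> Bs
  P5: Rh <- Cw -> Jm <- Kz <- Lj <- Bb -> Bs
  P6: Rh <- Cw -> Jm <- Kz -> Bs
Condition 1 (no descendant of Rh in the set): holds — descendants of Rh are {Bs}; none are in {Bb, Kz}.
Condition 2 (every backdoor path blocked by {Bb, Kz}):
  P1: blocked at fork node Bb ∈ conditioning set.
  P2: blocked at fork node Bb ∈ conditioning set.
  P3: blocked at chain node Kz ∈ conditioning set.
  P4: blocked at fork node Kz ∈ conditioning set.
  P5: blocked at collider Jm (neither it nor any descendant is in the conditioning set).
  P6: blocked at collider Jm (neither it nor any descendant is in the conditioning set).
{Bb, Kz} satisfies the backdoor criterion.

Yes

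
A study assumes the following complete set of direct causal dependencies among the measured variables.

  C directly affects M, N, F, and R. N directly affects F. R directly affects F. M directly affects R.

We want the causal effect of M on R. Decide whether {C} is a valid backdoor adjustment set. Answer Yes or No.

Backdoor paths from M to R (paths whose first edge points into M):
  P1: M <- C -> N -> F <- R
  P2: M <- C -> R
  P3: M <- C -> F <- R
Condition 1 (no descendant of M in the set): holds — descendants of M are {F, R}; none are in {C}.
Condition 2 (every backdoor path blocked by {C}):
  P1: blocked at fork node C ∈ conditioning set.
  P2: blocked at fork node C ∈ conditioning set.
  P3: blocked at fork node C ∈ conditioning set.
{C} satisfies the backdoor criterion.

Yes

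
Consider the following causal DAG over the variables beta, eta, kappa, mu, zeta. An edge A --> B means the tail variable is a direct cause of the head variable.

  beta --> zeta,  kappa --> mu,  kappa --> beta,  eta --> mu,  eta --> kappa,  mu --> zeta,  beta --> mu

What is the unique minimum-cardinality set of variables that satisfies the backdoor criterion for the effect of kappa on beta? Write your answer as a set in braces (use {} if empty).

Variables eligible for adjustment (non-descendants of kappa, excluding kappa and beta): {eta}.
Backdoor paths from kappa to beta:
  P1: kappa <- eta -> mu <- beta
  P2: kappa <- eta -> mu -> zeta <- beta
Each backdoor path contains an unconditioned collider, so every path is already blocked with the empty conditioning set:
  P1: blocked at collider mu (neither it nor any descendant is in the conditioning set).
  P2: blocked at collider zeta (neither it nor any descendant is in the conditioning set).
The empty set is therefore the unique smallest valid set.

{}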